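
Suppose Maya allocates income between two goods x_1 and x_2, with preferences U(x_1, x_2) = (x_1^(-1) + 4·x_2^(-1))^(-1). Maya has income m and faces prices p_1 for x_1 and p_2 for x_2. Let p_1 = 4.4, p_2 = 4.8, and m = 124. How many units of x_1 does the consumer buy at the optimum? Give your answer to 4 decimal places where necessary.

Numerically x_2/x_1 = 1.914854, so x_1* = 124/(4.4 + 4.8·1.914854) = 9.1235.

x_1* = 9.1235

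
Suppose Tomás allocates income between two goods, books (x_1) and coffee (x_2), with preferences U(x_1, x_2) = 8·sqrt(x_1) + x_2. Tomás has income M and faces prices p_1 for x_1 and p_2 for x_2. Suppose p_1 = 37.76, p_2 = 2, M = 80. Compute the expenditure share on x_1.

MU_x_1 = 4/√x_1, MU_x_2 = 1. Tangency: 4/√x_1 = p_1/p_2.
Thus x_1* = (4·p_2/p_1)² — independent of M — with the rest of income spent on x_2.
Plugging in: x_1* = (4·2/37.76)² = 0.0449, x_2* = 39.1525.
Expenditure on x_1: 37.76·0.0449 = 1.6949; share = 0.0212.

share on x_1 = 0.0212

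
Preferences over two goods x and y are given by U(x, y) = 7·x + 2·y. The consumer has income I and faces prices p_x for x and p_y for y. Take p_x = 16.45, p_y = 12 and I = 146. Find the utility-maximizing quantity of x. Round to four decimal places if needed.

x gives more utility per dollar, so spend all income on x: x* = I/p_x, y* = 0.
Numerically: x* = 8.8754, y* = 0.

x* = 8.8754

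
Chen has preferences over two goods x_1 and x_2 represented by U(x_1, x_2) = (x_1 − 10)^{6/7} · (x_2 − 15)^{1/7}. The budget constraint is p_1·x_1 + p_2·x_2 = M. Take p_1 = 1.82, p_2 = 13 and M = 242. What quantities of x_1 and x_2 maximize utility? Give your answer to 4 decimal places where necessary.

Discretionary income = 242 − 10·1.82 − 15·13 = 28.8; x_1* = 10 + 6/7·28.8/1.82 = 23.5636; x_2* = 15 + 1/7·28.8/13 = 15.3165.

x_1* = 23.5636, x_2* = 15.3165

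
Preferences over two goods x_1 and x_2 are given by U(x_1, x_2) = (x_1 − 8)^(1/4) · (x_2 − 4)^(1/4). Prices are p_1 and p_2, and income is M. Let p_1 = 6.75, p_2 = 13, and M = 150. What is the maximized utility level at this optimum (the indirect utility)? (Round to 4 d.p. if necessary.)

V = 1.5325

Let x_1' = x_1−8, x_2' = x_2−4. MRS = x_2'/x_1' = p_1/p_2.
After buying the subsistence bundle (8, 4), a share 0.5 of the remaining income goes to x_1: x_1* = 8 + 0.5·(M − 8p_1 − 4p_2)/p_1.
Discretionary income = 150 − 8·6.75 − 4·13 = 44; x_1* = 8 + 0.5·44/6.75 = 11.2593; x_2* = 4 + 0.5·44/13 = 5.6923.
Utility at the optimum: U(11.2593, 5.6923) = 1.5325.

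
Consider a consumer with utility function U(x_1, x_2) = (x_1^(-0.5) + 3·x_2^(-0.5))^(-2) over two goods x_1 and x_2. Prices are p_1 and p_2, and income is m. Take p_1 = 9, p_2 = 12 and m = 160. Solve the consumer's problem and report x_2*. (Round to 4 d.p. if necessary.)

x_2* = 9.2799

MRS = MU_x_1/MU_x_2 = (1/3)·(x_2/x_1)^(1.5). Set equal to p_1/p_2.
Hence x_2/x_1 = (3·p_1/p_2)^(1/(1.5)), i.e. raised to the 2/3 power.
With the ratio pinned down, the budget gives x_1* = m/(p_1 + p_2·(x_2/x_1)) and x_2* = (x_2/x_1)·x_1*.
Numerically x_2/x_1 = 1.717071, so x_1* = 160/(9 + 12·1.717071) = 5.4045 and x_2* = 1.717071·5.4045 = 9.2799.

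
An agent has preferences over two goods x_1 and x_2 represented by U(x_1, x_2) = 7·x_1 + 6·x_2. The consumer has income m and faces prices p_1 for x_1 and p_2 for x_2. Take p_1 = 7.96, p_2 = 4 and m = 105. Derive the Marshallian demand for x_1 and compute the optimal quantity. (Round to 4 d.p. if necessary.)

x_1* = 0

Linear utility — the consumer picks whichever good has higher MU/price: 7/7.96 = 0.8794 vs 6/4 = 1.5.
x_2 gives more utility per dollar, so spend all income on x_2: x_2* = m/p_2, x_1* = 0.
Numerically: x_1* = 0, x_2* = 26.25.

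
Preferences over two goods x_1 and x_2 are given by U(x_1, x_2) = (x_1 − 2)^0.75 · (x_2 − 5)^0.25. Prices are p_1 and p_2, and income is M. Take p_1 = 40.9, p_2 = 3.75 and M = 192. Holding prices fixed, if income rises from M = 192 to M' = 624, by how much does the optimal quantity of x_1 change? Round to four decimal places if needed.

After buying the subsistence bundle (2, 5), a share 0.75 of the remaining income goes to x_1: x_1* = 2 + 0.75·(M − 2p_1 − 5p_2)/p_1.
Discretionary income = 192 − 2·40.9 − 5·3.75 = 91.45; x_1* = 2 + 0.75·91.45/40.9 = 3.677.
At M' = 624: x_1* = 11.5987. Change: 11.5987 − 3.677 = 7.9218.

Δx_1* = 7.9218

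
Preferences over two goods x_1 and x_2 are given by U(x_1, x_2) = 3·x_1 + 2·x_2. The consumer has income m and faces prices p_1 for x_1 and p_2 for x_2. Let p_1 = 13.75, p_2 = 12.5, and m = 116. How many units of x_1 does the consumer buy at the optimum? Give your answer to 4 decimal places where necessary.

x_1* = 8.4364

x_1 gives more utility per dollar, so spend all income on x_1: x_1* = m/p_1, x_2* = 0.
Numerically: x_1* = 8.4364, x_2* = 0.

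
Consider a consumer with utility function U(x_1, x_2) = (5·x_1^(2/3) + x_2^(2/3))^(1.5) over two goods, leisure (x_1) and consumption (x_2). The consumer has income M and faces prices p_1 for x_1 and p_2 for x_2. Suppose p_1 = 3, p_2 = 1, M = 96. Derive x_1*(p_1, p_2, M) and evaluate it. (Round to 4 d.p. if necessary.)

From the CES first-order condition, 5·(x_2/x_1)^(1/3) = p_1/p_2.
Hence x_2/x_1 = ((1/5)·p_1/p_2)^(1/(1/3)), i.e. raised to the 3 power.
With the ratio pinned down, the budget gives x_1* = M/(p_1 + p_2·(x_2/x_1)) and x_2* = (x_2/x_1)·x_1*.
Numerically x_2/x_1 = 0.216, so x_1* = 96/(3 + 1·0.216) = 29.8507.

x_1* = 29.8507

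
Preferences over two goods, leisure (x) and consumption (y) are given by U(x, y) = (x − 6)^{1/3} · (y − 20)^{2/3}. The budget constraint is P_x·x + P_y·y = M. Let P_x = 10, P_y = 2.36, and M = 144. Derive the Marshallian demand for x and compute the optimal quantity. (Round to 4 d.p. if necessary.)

MRS = (1/2)·(y−20)/(x−6). Tangency with P_x/P_y gives y−20 = 2·(P_x/P_y)·(x−6).
After buying the subsistence bundle (6, 20), a share 1/3 of the remaining income goes to x: x* = 6 + 1/3·(M − 6P_x − 20P_y)/P_x.
Discretionary income = 144 − 6·10 − 20·2.36 = 36.8; x* = 6 + 1/3·36.8/10 = 7.2267.

x* = 7.2267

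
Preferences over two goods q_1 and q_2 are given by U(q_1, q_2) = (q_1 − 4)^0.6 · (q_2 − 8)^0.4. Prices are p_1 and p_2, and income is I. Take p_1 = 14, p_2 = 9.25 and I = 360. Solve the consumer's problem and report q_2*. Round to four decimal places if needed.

q_2* = 17.9459

This is Cobb-Douglas in (q_1−4, q_2−8): tangency gives 0.6·p_2·(q_2−8) = 0.4·p_1·(q_1−4).
After buying the subsistence bundle (4, 8), a share 0.6 of the remaining income goes to q_1: q_1* = 4 + 0.6·(I − 4p_1 − 8p_2)/p_1.
Discretionary income = 360 − 4·14 − 8·9.25 = 230; q_2* = 8 + 0.4·230/9.25 = 17.9459.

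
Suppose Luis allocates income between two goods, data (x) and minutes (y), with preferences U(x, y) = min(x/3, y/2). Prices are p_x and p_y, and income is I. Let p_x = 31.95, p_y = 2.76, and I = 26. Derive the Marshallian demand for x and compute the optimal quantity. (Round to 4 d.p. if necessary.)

Leontief preferences: the optimum is at the kink where x/3 = y/2, i.e. y = (2/3)·x.
Budget: p_x·x + p_y·(2/3)·x = I, so (3·p_x + 2·p_y)·x = 3·I.
Demand: x*(p_x,p_y,I) = 3·I/(3·p_x + 2·p_y), y* = 2·I/(3·p_x + 2·p_y).
Here 3·31.95 + 2·2.76 = 101.37, giving x* = 0.7695.

x* = 0.7695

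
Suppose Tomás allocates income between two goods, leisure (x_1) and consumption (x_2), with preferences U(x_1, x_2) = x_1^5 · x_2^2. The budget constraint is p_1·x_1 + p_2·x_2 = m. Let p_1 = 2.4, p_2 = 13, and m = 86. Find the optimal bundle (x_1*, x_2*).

x_1* = 25.5952, x_2* = 1.8901

MU_x_1/MU_x_2 = (5·x_2)/(2·x_1); tangency sets this equal to p_1/p_2.
So 5·p_2·x_2 = 2·p_1·x_1; combined with the budget, a share 5/7 of income goes to x_1.
Demand: x_1*(p_1,p_2,m) = 5/7·m/p_1 and x_2* = 2/7·m/p_2.
At p_1=2.4, p_2=13, m=86: x_1* = 5/7·86/2.4 = 25.5952, x_2* = 1.8901.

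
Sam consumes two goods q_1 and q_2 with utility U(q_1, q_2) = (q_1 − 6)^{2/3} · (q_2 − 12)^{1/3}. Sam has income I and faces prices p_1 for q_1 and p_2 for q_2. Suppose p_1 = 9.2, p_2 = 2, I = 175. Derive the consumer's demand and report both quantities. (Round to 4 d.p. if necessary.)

Let q_1' = q_1−6, q_2' = q_2−12. MRS = 2·q_2'/q_1' = p_1/p_2.
Substituting into the budget: q_1* = 6 + 2/3·(I − 6·p_1 − 12·p_2)/p_1, and q_2* = 12 + 1/3·(…)/p_2.
Discretionary income = 175 − 6·9.2 − 12·2 = 95.8; q_1* = 6 + 2/3·95.8/9.2 = 12.942; q_2* = 12 + 1/3·95.8/2 = 27.9667.

q_1* = 12.942, q_2* = 27.9667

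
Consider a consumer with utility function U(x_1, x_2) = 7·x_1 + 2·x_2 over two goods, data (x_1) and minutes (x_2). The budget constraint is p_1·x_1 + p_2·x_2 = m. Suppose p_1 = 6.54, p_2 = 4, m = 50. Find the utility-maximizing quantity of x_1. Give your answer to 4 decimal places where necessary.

Linear utility — the consumer picks whichever good has higher MU/price: 7/6.54 = 1.0703 vs 2/4 = 0.5.
x_1 gives more utility per dollar, so spend all income on x_1: x_1* = m/p_1, x_2* = 0.
Numerically: x_1* = 7.6453, x_2* = 0.

x_1* = 7.6453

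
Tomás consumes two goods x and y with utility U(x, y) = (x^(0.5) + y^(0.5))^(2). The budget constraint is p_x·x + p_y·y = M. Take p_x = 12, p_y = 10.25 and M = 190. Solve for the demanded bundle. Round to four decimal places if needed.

x* = 7.294, y* = 9.9973

MU_x ∝ x^(-0.5), MU_y ∝ y^(-0.5), so MRS = (y/x)^(0.5) = p_x/p_y.
Solve for the ratio: y/x = [p_x/p_y]^(2).
Substitute y = (y/x)·x into the budget: x* = M/(p_x + p_y·(y/x)).
Numerically y/x = 1.370613, so x* = 190/(12 + 10.25·1.370613) = 7.294 and y* = 1.370613·7.294 = 9.9973.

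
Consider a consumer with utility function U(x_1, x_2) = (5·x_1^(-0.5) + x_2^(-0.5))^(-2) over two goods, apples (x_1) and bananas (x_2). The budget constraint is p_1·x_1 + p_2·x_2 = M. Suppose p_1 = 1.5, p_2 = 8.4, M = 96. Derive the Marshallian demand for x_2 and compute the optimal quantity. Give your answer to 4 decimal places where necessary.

x_2* = 4.3182

From the CES first-order condition, 5·(x_2/x_1)^(1.5) = p_1/p_2.
Hence x_2/x_1 = ((1/5)·p_1/p_2)^(1/(1.5)), i.e. raised to the 2/3 power.
With the ratio pinned down, the budget gives x_1* = M/(p_1 + p_2·(x_2/x_1)) and x_2* = (x_2/x_1)·x_1*.
Numerically x_2/x_1 = 0.10845, so x_1* = 96/(1.5 + 8.4·0.10845) = 39.8179 and x_2* = 0.10845·39.8179 = 4.3182.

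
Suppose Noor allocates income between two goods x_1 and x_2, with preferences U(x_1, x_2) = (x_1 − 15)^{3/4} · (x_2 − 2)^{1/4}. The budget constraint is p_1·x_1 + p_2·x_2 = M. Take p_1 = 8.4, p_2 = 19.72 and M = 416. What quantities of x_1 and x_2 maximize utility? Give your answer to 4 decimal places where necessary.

Discretionary income = 416 − 15·8.4 − 2·19.72 = 250.56; x_1* = 15 + 0.75·250.56/8.4 = 37.3714; x_2* = 2 + 0.25·250.56/19.72 = 5.1765.

x_1* = 37.3714, x_2* = 5.1765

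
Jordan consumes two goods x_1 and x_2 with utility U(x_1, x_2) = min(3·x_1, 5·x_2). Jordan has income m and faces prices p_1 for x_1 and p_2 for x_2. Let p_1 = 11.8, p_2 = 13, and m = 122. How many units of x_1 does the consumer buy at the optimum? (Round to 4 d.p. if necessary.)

x_1* = 6.2245

Leontief preferences: the optimum is at the kink where x_1/5 = x_2/3, i.e. x_2 = (3/5)·x_1.
Budget: p_1·x_1 + p_2·(3/5)·x_1 = m, so (5·p_1 + 3·p_2)·x_1 = 5·m.
Demand: x_1*(p_1,p_2,m) = 5·m/(5·p_1 + 3·p_2), x_2* = 3·m/(5·p_1 + 3·p_2).
Here 5·11.8 + 3·13 = 98, giving x_1* = 6.2245.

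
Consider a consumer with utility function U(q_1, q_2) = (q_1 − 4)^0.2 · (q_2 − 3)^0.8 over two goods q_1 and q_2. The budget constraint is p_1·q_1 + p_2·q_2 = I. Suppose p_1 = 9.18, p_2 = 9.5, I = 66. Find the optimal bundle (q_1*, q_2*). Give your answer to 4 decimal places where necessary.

MRS = (1/4)·(q_2−3)/(q_1−4). Tangency with p_1/p_2 gives q_2−3 = 4·(p_1/p_2)·(q_1−4).
Substituting into the budget: q_1* = 4 + 0.2·(I − 4·p_1 − 3·p_2)/p_1, and q_2* = 3 + 0.8·(…)/p_2.
Discretionary income = 66 − 4·9.18 − 3·9.5 = 0.78; q_1* = 4 + 0.2·0.78/9.18 = 4.017; q_2* = 3 + 0.8·0.78/9.5 = 3.0657.

q_1* = 4.017, q_2* = 3.0657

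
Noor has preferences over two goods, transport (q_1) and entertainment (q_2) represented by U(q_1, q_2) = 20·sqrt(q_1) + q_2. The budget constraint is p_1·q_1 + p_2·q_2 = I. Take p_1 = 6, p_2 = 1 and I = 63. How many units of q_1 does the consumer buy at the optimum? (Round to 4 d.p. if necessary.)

q_1* = 2.7778

Utility is quasi-linear in q_2; the FOC for q_1 is 10/√q_1 = p_1/p_2.
Solve: √q_1 = 10·p_2/p_1, so q_1*(p_1,p_2) = (10·p_2/p_1)², and q_2* = (I − p_1·q_1*)/p_2.
Plugging in: q_1* = (10·1/6)² = 2.7778.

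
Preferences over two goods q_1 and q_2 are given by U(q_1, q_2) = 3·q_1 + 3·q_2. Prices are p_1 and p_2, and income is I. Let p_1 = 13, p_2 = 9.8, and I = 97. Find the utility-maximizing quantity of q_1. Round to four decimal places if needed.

q_1* = 0

Perfect substitutes: compare marginal utility per dollar. 3/p_1 vs 3/p_2 → 0.2308 vs 0.3061.
q_2 gives more utility per dollar, so spend all income on q_2: q_2* = I/p_2, q_1* = 0.
Numerically: q_1* = 0, q_2* = 9.898.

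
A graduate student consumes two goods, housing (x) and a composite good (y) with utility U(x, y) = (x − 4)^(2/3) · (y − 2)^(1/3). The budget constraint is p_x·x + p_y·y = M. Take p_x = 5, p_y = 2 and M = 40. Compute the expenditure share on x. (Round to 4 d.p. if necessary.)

MRS = 2·(y−2)/(x−4). Tangency with p_x/p_y gives y−2 = (1/2)·(p_x/p_y)·(x−4).
Substituting into the budget: x* = 4 + 2/3·(M − 4·p_x − 2·p_y)/p_x, and y* = 2 + 1/3·(…)/p_y.
Discretionary income = 40 − 4·5 − 2·2 = 16; x* = 4 + 2/3·16/5 = 6.1333; y* = 2 + 1/3·16/2 = 4.6667.
Expenditure on x: 5·6.1333 = 30.6667; share = 0.7667.

share on x = 0.7667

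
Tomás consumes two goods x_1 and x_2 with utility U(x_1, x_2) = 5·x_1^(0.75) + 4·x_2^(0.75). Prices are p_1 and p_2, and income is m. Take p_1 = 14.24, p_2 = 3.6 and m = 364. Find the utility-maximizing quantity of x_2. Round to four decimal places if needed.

From the CES first-order condition, (5/4)·(x_2/x_1)^(0.25) = p_1/p_2.
Solve for the ratio: x_2/x_1 = [(4/5)·p_1/p_2]^(4).
With the ratio pinned down, the budget gives x_1* = m/(p_1 + p_2·(x_2/x_1)) and x_2* = (x_2/x_1)·x_1*.
Numerically x_2/x_1 = 100.274361, so x_1* = 364/(14.24 + 3.6·100.274361) = 0.9701 and x_2* = 100.274361·0.9701 = 97.2739.

x_2* = 97.2739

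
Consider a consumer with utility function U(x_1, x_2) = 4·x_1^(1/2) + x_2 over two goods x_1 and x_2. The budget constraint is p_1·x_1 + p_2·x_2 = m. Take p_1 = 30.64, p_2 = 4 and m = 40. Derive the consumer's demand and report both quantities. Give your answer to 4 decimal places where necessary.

x_1* = 0.0682, x_2* = 9.4778

Set MRS = p_1/p_2: 2·x_1^(−1/2) = p_1/p_2.
Thus x_1* = (2·p_2/p_1)² — independent of m — with the rest of income spent on x_2.
Plugging in: x_1* = (2·4/30.64)² = 0.0682, x_2* = 9.4778.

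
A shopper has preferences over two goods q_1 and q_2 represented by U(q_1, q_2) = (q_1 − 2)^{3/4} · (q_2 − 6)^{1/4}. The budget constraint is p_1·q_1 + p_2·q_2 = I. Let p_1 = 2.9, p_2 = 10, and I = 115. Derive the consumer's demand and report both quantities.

After buying the subsistence bundle (2, 6), a share 0.75 of the remaining income goes to q_1: q_1* = 2 + 0.75·(I − 2p_1 − 6p_2)/p_1.
Discretionary income = 115 − 2·2.9 − 6·10 = 49.2; q_1* = 2 + 0.75·49.2/2.9 = 14.7241; q_2* = 6 + 0.25·49.2/10 = 7.23.

q_1* = 14.7241, q_2* = 7.23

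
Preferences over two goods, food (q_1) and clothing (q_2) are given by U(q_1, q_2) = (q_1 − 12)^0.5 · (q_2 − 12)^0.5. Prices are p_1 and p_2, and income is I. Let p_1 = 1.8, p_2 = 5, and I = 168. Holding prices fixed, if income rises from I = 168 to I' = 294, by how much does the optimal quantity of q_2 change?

MRS = (q_2−12)/(q_1−12). Tangency with p_1/p_2 gives q_2−12 = (p_1/p_2)·(q_1−12).
After buying the subsistence bundle (12, 12), a share 0.5 of the remaining income goes to q_1: q_1* = 12 + 0.5·(I − 12p_1 − 12p_2)/p_1.
Discretionary income = 168 − 12·1.8 − 12·5 = 86.4; q_2* = 12 + 0.5·86.4/5 = 20.64.
At I' = 294: q_2* = 33.24. Change: 33.24 − 20.64 = 12.6.

Δq_2* = 12.6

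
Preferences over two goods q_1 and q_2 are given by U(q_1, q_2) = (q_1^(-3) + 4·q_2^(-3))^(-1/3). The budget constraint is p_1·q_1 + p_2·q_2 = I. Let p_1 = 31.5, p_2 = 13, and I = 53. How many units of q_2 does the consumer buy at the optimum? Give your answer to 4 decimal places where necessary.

MU_q_1 ∝ q_1^(-4), MU_q_2 ∝ 4·q_2^(-4), so MRS = (1/4)·(q_2/q_1)^(4) = p_1/p_2.
Solve for the ratio: q_2/q_1 = [4·p_1/p_2]^(0.25).
Substitute q_2 = (q_2/q_1)·q_1 into the budget: q_1* = I/(p_1 + p_2·(q_2/q_1)).
Numerically q_2/q_1 = 1.76444, so q_1* = 53/(31.5 + 13·1.76444) = 0.9736 and q_2* = 1.76444·0.9736 = 1.7178.

q_2* = 1.7178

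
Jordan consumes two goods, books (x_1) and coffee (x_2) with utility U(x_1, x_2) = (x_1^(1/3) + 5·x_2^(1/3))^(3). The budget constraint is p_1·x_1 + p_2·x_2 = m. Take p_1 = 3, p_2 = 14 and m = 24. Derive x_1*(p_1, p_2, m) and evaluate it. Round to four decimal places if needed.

MRS = MU_x_1/MU_x_2 = (1/5)·(x_2/x_1)^(2/3). Set equal to p_1/p_2.
Hence x_2/x_1 = (5·p_1/p_2)^(1/(2/3)), i.e. raised to the 1.5 power.
With the ratio pinned down, the budget gives x_1* = m/(p_1 + p_2·(x_2/x_1)) and x_2* = (x_2/x_1)·x_1*.
Numerically x_2/x_1 = 1.109034, so x_1* = 24/(3 + 14·1.109034) = 1.2954.

x_1* = 1.2954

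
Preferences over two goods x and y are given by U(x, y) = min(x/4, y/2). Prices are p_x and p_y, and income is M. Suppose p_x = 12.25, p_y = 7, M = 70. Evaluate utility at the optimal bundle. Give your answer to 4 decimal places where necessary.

V = 1.1111

Here 4·12.25 + 2·7 = 63, giving x* = 4.4444 and y* = 2.2222.
Utility at the optimum: U(4.4444, 2.2222) = 1.1111.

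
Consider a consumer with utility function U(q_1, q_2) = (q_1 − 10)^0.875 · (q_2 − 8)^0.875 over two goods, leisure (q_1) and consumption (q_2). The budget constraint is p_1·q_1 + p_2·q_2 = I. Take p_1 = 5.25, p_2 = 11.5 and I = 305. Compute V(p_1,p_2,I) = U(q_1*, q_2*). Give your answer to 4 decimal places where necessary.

Substituting into the budget: q_1* = 10 + 0.5·(I − 10·p_1 − 8·p_2)/p_1, and q_2* = 8 + 0.5·(…)/p_2.
Discretionary income = 305 − 10·5.25 − 8·11.5 = 160.5; q_1* = 10 + 0.5·160.5/5.25 = 25.2857; q_2* = 8 + 0.5·160.5/11.5 = 14.9783.
Utility at the optimum: U(25.2857, 14.9783) = 59.5016.

V = 59.5016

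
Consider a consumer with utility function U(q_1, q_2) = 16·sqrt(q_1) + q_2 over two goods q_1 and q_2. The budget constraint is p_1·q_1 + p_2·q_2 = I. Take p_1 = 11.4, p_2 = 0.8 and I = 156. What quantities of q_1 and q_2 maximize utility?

MU_q_1 = 8/√q_1, MU_q_2 = 1. Tangency: 8/√q_1 = p_1/p_2.
Solve: √q_1 = 8·p_2/p_1, so q_1*(p_1,p_2) = (8·p_2/p_1)², and q_2* = (I − p_1·q_1*)/p_2.
Plugging in: q_1* = (8·0.8/11.4)² = 0.3152, q_2* = 190.5088.

q_1* = 0.3152, q_2* = 190.5088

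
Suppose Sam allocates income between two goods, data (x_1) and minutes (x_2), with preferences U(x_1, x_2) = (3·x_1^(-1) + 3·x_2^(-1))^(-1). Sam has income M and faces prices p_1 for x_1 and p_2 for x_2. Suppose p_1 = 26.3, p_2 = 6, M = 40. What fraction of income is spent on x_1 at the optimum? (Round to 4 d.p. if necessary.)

MRS = MU_x_1/MU_x_2 = (x_2/x_1)^(2). Set equal to p_1/p_2.
Hence x_2/x_1 = (p_1/p_2)^(1/(2)), i.e. raised to the 0.5 power.
With the ratio pinned down, the budget gives x_1* = M/(p_1 + p_2·(x_2/x_1)) and x_2* = (x_2/x_1)·x_1*.
Numerically x_2/x_1 = 2.093641, so x_1* = 40/(26.3 + 6·2.093641) = 1.0293 and x_2* = 2.093641·1.0293 = 2.155.
Expenditure on x_1: 26.3·1.0293 = 27.0703; share = 0.6768.

share on x_1 = 0.6768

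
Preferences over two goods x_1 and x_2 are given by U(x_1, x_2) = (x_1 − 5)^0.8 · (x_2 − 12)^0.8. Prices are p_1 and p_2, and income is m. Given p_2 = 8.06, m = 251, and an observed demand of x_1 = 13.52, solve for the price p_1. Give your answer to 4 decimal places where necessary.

MRS = (x_2−12)/(x_1−5). Tangency with p_1/p_2 gives x_2−12 = (p_1/p_2)·(x_1−5).
After buying the subsistence bundle (5, 12), a share 0.5 of the remaining income goes to x_1: x_1* = 5 + 0.5·(m − 5p_1 − 12p_2)/p_1.
Set x_1* = 13.52 in the demand function and solve for p_1: p_1 = 7.

p_1 = 7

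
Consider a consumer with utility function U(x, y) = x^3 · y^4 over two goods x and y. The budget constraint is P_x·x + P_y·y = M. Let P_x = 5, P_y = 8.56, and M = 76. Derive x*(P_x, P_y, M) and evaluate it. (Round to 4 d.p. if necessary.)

x* = 6.5143

Tangency: MRS = (3/4)·y/x = P_x/P_y.
So 3·P_y·y = 4·P_x·x; combined with the budget, a share 3/7 of income goes to x.
Demand: x*(P_x,P_y,M) = 3/7·M/P_x and y* = 4/7·M/P_y.
At P_x=5, P_y=8.56, M=76: x* = 3/7·76/5 = 6.5143.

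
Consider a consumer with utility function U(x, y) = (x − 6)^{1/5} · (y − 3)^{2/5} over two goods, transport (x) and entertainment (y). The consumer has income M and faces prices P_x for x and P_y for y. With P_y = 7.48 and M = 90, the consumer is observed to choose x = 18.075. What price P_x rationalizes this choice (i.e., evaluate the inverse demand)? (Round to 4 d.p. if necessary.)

P_x = 1.6

Let x' = x−6, y' = y−3. MRS = (1/2)·y'/x' = P_x/P_y.
After buying the subsistence bundle (6, 3), a share 1/3 of the remaining income goes to x: x* = 6 + 1/3·(M − 6P_x − 3P_y)/P_x.
Set x* = 18.075 in the demand function and solve for P_x: P_x = 1.6.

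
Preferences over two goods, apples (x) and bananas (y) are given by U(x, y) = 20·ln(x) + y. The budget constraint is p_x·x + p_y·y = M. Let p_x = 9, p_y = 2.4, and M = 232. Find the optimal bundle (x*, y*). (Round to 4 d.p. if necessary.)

MU_x = 20/x, MU_y = 1. Tangency: 20/x = p_x/p_y.
So x*(p_x,p_y) = 20·p_y/p_x, independent of income; and y* = (M − 20·p_y)/p_y.
At the given prices: x* = 20·2.4/9 = 5.3333, and y* = 76.6667.

x* = 5.3333, y* = 76.6667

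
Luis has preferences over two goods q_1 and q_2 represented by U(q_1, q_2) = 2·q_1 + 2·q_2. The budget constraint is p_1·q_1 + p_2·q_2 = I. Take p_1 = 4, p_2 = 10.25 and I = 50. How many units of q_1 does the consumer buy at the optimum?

Perfect substitutes: compare marginal utility per dollar. 2/p_1 vs 2/p_2 → 0.5 vs 0.1951.
q_1 gives more utility per dollar, so spend all income on q_1: q_1* = I/p_1, q_2* = 0.
Numerically: q_1* = 12.5, q_2* = 0.

q_1* = 12.5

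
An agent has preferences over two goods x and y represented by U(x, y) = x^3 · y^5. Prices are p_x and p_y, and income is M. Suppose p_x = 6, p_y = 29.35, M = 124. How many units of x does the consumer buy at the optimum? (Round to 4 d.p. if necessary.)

The MRS is (3/5)·y/x. Set MRS = p_x/p_y.
So 3·p_y·y = 5·p_x·x; combined with the budget, a share 0.375 of income goes to x.
Demand: x*(p_x,p_y,M) = 0.375·M/p_x and y* = 0.625·M/p_y.
At p_x=6, p_y=29.35, M=124: x* = 0.375·124/6 = 7.75.

x* = 7.75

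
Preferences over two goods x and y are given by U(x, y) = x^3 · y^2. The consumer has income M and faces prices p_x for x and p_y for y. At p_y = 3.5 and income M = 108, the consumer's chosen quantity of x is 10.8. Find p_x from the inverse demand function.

p_x = 6

Tangency: MRS = (3/2)·y/x = p_x/p_y.
Rearranging, p_y·y = (2/3)·p_x·x. Substituting into the budget gives p_x·x·(1 + (2/3)) = M.
Demand: x*(p_x,p_y,M) = 0.6·M/p_x and y* = 0.4·M/p_y.
Set x* = 10.8 in the demand function and solve for p_x: p_x = 6.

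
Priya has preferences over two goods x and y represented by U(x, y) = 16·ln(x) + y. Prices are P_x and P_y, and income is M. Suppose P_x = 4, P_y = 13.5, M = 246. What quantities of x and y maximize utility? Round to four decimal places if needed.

x* = 54, y* = 2.2222

Set MRS = P_x/P_y: (16/x)/1 = P_x/P_y.
So x*(P_x,P_y) = 16·P_y/P_x, independent of income; and y* = (M − 16·P_y)/P_y.
At the given prices: x* = 16·13.5/4 = 54, and y* = 2.2222.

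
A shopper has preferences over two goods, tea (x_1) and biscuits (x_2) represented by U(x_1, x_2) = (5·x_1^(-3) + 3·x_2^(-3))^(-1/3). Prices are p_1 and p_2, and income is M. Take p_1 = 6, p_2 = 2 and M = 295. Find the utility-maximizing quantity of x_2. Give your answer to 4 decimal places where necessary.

With the ratio pinned down, the budget gives x_1* = M/(p_1 + p_2·(x_2/x_1)) and x_2* = (x_2/x_1)·x_1*.
Numerically x_2/x_1 = 1.158292, so x_1* = 295/(6 + 2·1.158292) = 35.4713 and x_2* = 1.158292·35.4713 = 41.0861.

x_2* = 41.0861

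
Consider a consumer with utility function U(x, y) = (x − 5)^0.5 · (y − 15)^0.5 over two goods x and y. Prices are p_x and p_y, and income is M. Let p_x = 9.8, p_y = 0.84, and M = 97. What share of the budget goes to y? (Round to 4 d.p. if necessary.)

MRS = (y−15)/(x−5). Tangency with p_x/p_y gives y−15 = (p_x/p_y)·(x−5).
After buying the subsistence bundle (5, 15), a share 0.5 of the remaining income goes to x: x* = 5 + 0.5·(M − 5p_x − 15p_y)/p_x.
Discretionary income = 97 − 5·9.8 − 15·0.84 = 35.4; x* = 5 + 0.5·35.4/9.8 = 6.8061; y* = 15 + 0.5·35.4/0.84 = 36.0714.
Expenditure on y: 0.84·36.0714 = 30.3; share = 0.3124.

share on y = 0.3124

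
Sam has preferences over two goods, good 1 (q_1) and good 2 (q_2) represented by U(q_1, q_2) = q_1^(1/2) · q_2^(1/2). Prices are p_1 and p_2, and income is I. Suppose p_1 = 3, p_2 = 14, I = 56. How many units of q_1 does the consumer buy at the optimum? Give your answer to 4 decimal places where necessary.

q_1* = 9.3333

Tangency: MRS = q_2/q_1 = p_1/p_2.
Rearranging, p_2·q_2 = p_1·q_1. Substituting into the budget gives p_1·q_1·(1 + 1) = I.
Demand: q_1*(p_1,p_2,I) = 0.5·I/p_1 and q_2* = 0.5·I/p_2.
At p_1=3, p_2=14, I=56: q_1* = 0.5·56/3 = 9.3333.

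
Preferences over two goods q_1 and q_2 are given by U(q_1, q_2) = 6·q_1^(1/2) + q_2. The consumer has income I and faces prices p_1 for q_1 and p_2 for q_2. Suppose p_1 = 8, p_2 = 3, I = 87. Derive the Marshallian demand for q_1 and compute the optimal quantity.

q_1* = 1.2656

Set MRS = p_1/p_2: 3·q_1^(−1/2) = p_1/p_2.
Solve: √q_1 = 3·p_2/p_1, so q_1*(p_1,p_2) = (3·p_2/p_1)², and q_2* = (I − p_1·q_1*)/p_2.
Plugging in: q_1* = (3·3/8)² = 1.2656.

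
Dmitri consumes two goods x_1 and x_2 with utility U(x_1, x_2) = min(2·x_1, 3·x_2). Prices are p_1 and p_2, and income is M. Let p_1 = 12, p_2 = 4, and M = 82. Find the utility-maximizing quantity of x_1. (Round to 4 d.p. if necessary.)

With perfect complements, no substitution: consume in ratio x_1:x_2 = 3:2.
Budget: p_1·x_1 + p_2·(2/3)·x_1 = M, so (3·p_1 + 2·p_2)·x_1 = 3·M.
Demand: x_1*(p_1,p_2,M) = 3·M/(3·p_1 + 2·p_2), x_2* = 2·M/(3·p_1 + 2·p_2).
Here 3·12 + 2·4 = 44, giving x_1* = 5.5909.

x_1* = 5.5909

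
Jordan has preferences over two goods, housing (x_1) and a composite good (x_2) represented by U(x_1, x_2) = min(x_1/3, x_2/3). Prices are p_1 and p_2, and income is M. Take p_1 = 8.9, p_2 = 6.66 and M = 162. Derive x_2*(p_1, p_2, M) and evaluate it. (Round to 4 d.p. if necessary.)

x_2* = 10.4113

Here 3·8.9 + 3·6.66 = 46.68, giving x_2* = 10.4113.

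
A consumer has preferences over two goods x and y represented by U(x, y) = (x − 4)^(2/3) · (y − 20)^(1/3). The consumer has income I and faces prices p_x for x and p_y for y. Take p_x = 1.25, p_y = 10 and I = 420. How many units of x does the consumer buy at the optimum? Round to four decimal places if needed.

x* = 118.6667

After buying the subsistence bundle (4, 20), a share 2/3 of the remaining income goes to x: x* = 4 + 2/3·(I − 4p_x − 20p_y)/p_x.
Discretionary income = 420 − 4·1.25 − 20·10 = 215; x* = 4 + 2/3·215/1.25 = 118.6667.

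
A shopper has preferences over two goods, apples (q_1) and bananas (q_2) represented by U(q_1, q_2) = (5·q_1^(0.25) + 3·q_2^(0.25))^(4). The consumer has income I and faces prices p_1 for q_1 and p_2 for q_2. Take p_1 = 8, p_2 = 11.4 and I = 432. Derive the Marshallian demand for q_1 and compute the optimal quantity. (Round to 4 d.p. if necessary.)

MU_q_1 ∝ 5·q_1^(-0.75), MU_q_2 ∝ 3·q_2^(-0.75), so MRS = (5/3)·(q_2/q_1)^(0.75) = p_1/p_2.
Hence q_2/q_1 = ((3/5)·p_1/p_2)^(1/(0.75)), i.e. raised to the 4/3 power.
With the ratio pinned down, the budget gives q_1* = I/(p_1 + p_2·(q_2/q_1)) and q_2* = (q_2/q_1)·q_1*.
Numerically q_2/q_1 = 0.315584, so q_1* = 432/(8 + 11.4·0.315584) = 37.2489.

q_1* = 37.2489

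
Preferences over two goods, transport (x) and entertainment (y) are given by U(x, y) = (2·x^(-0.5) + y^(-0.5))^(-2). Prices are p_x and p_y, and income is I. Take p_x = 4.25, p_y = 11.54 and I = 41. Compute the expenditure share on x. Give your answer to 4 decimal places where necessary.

From the CES first-order condition, 2·(y/x)^(1.5) = p_x/p_y.
Solve for the ratio: y/x = [(1/2)·p_x/p_y]^(2/3).
Substitute y = (y/x)·x into the budget: x* = I/(p_x + p_y·(y/x)).
Numerically y/x = 0.32367, so x* = 41/(4.25 + 11.54·0.32367) = 5.1345 and y* = 0.32367·5.1345 = 1.6619.
Expenditure on x: 4.25·5.1345 = 21.8218; share = 0.5322.

share on x = 0.5322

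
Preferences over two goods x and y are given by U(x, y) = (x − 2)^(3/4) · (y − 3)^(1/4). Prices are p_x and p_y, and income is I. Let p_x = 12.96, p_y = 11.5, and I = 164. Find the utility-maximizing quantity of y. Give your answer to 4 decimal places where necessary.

y* = 5.2517

MRS = 3·(y−3)/(x−2). Tangency with p_x/p_y gives y−3 = (1/3)·(p_x/p_y)·(x−2).
Substituting into the budget: x* = 2 + 0.75·(I − 2·p_x − 3·p_y)/p_x, and y* = 3 + 0.25·(…)/p_y.
Discretionary income = 164 − 2·12.96 − 3·11.5 = 103.58; y* = 3 + 0.25·103.58/11.5 = 5.2517.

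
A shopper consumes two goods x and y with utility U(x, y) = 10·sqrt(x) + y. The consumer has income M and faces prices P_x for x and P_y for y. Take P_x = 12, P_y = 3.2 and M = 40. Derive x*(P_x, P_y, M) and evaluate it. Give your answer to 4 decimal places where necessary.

MU_x = 5/√x, MU_y = 1. Tangency: 5/√x = P_x/P_y.
Thus x* = (5·P_y/P_x)² — independent of M — with the rest of income spent on y.
Plugging in: x* = (5·3.2/12)² = 1.7778.

x* = 1.7778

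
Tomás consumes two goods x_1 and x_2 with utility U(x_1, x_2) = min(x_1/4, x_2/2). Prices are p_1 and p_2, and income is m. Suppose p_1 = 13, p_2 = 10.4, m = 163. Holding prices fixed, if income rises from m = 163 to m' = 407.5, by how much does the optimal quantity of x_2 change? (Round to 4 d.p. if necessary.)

Δx_2* = 6.717

With perfect complements, no substitution: consume in ratio x_1:x_2 = 4:2.
Budget: p_1·x_1 + p_2·(1/2)·x_1 = m, so (4·p_1 + 2·p_2)·x_1 = 4·m.
Demand: x_1*(p_1,p_2,m) = 4·m/(4·p_1 + 2·p_2), x_2* = 2·m/(4·p_1 + 2·p_2).
Here 4·13 + 2·10.4 = 72.8, giving x_2* = 4.478.
At m' = 407.5: x_2* = 11.1951. Change: 11.1951 − 4.478 = 6.717.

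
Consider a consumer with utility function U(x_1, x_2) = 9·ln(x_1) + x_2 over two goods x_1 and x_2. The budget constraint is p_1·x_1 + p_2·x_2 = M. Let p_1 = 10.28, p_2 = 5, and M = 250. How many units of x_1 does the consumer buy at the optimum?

MU_x_1 = 9/x_1, MU_x_2 = 1. Tangency: 9/x_1 = p_1/p_2.
So x_1*(p_1,p_2) = 9·p_2/p_1, independent of income; and x_2* = (M − 9·p_2)/p_2.
At the given prices: x_1* = 9·5/10.28 = 4.3774.

x_1* = 4.3774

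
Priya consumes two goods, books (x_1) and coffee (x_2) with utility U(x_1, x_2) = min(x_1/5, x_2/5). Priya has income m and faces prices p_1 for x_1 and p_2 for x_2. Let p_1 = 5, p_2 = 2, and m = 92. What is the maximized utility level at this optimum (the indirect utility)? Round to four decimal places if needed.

V = 2.6286

Leontief preferences: the optimum is at the kink where x_1/5 = x_2/5, i.e. x_2 = x_1.
Budget: p_1·x_1 + p_2·x_1 = m, so (5·p_1 + 5·p_2)·x_1 = 5·m.
Demand: x_1*(p_1,p_2,m) = 5·m/(5·p_1 + 5·p_2), x_2* = 5·m/(5·p_1 + 5·p_2).
Here 5·5 + 5·2 = 35, giving x_1* = 13.1429 and x_2* = 13.1429.
Utility at the optimum: U(13.1429, 13.1429) = 2.6286.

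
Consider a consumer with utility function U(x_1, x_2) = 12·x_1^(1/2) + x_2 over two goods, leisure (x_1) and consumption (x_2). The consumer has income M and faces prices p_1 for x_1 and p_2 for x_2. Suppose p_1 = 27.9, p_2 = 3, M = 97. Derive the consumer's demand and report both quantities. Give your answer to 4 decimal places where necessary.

x_1* = 0.4162, x_2* = 28.4624

Utility is quasi-linear in x_2; the FOC for x_1 is 6/√x_1 = p_1/p_2.
Solve: √x_1 = 6·p_2/p_1, so x_1*(p_1,p_2) = (6·p_2/p_1)², and x_2* = (M − p_1·x_1*)/p_2.
Plugging in: x_1* = (6·3/27.9)² = 0.4162, x_2* = 28.4624.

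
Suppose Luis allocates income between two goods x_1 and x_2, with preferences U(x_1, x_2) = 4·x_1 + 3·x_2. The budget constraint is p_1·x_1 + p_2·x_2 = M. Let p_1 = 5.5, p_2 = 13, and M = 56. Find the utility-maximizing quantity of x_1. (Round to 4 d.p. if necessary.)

x_1* = 10.1818

Linear utility — the consumer picks whichever good has higher MU/price: 4/5.5 = 0.7273 vs 3/13 = 0.2308.
x_1 gives more utility per dollar, so spend all income on x_1: x_1* = M/p_1, x_2* = 0.
Numerically: x_1* = 10.1818, x_2* = 0.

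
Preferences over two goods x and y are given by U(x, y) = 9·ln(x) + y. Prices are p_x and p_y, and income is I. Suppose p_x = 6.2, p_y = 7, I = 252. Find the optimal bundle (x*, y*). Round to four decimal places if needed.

Set MRS = p_x/p_y: (9/x)/1 = p_x/p_y.
So x*(p_x,p_y) = 9·p_y/p_x, independent of income; and y* = (I − 9·p_y)/p_y.
At the given prices: x* = 9·7/6.2 = 10.1613, and y* = 27.

x* = 10.1613, y* = 27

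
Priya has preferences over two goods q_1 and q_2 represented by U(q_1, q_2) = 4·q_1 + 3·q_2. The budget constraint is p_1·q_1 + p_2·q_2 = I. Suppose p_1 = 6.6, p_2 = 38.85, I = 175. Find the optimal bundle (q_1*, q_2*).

q_1 gives more utility per dollar, so spend all income on q_1: q_1* = I/p_1, q_2* = 0.
Numerically: q_1* = 26.5152, q_2* = 0.

q_1* = 26.5152, q_2* = 0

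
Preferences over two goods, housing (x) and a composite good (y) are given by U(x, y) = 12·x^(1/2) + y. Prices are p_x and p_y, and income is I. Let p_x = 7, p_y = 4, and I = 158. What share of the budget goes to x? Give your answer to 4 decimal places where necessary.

share on x = 0.5208

Utility is quasi-linear in y; the FOC for x is 6/√x = p_x/p_y.
Solve: √x = 6·p_y/p_x, so x*(p_x,p_y) = (6·p_y/p_x)², and y* = (I − p_x·x*)/p_y.
Plugging in: x* = (6·4/7)² = 11.7551, y* = 18.9286.
Expenditure on x: 7·11.7551 = 82.2857; share = 0.5208.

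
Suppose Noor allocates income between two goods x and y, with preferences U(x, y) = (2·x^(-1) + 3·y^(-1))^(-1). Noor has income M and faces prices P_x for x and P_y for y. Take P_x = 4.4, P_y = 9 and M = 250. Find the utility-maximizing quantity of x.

x* = 20.649

From the CES first-order condition, (2/3)·(y/x)^(2) = P_x/P_y.
Hence y/x = ((3/2)·P_x/P_y)^(1/(2)), i.e. raised to the 0.5 power.
Substitute y = (y/x)·x into the budget: x* = M/(P_x + P_y·(y/x)).
Numerically y/x = 0.856349, so x* = 250/(4.4 + 9·0.856349) = 20.649.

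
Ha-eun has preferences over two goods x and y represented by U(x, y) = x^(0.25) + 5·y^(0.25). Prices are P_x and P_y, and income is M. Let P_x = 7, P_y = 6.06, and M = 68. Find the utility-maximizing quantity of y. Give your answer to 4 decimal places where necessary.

y* = 10.0957

MU_x ∝ x^(-0.75), MU_y ∝ 5·y^(-0.75), so MRS = (1/5)·(y/x)^(0.75) = P_x/P_y.
Hence y/x = (5·P_x/P_y)^(1/(0.75)), i.e. raised to the 4/3 power.
With the ratio pinned down, the budget gives x* = M/(P_x + P_y·(y/x)) and y* = (y/x)·x*.
Numerically y/x = 10.362405, so x* = 68/(7 + 6.06·10.362405) = 0.9743 and y* = 10.362405·0.9743 = 10.0957.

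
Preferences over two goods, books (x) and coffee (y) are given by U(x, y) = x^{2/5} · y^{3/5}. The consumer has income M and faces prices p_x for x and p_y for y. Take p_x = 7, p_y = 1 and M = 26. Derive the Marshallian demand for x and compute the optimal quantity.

MU_x/MU_y = (0.4·y)/(0.6·x); tangency sets this equal to p_x/p_y.
So 0.4·p_y·y = 0.6·p_x·x; combined with the budget, a share 0.4 of income goes to x.
Demand: x*(p_x,p_y,M) = 0.4·M/p_x and y* = 0.6·M/p_y.
At p_x=7, p_y=1, M=26: x* = 0.4·26/7 = 1.4857.

x* = 1.4857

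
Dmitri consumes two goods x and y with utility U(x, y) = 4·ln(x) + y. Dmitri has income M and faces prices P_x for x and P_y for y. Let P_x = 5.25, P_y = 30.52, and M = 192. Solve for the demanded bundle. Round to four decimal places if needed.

x* = 23.2533, y* = 2.291

MU_x = 4/x, MU_y = 1. Tangency: 4/x = P_x/P_y.
So x*(P_x,P_y) = 4·P_y/P_x, independent of income; and y* = (M − 4·P_y)/P_y.
At the given prices: x* = 4·30.52/5.25 = 23.2533, and y* = 2.291.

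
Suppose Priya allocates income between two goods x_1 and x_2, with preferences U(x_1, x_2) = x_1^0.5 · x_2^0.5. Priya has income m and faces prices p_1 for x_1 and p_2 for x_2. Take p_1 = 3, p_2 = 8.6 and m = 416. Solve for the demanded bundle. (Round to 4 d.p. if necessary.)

Tangency: MRS = x_2/x_1 = p_1/p_2.
So 0.5·p_2·x_2 = 0.5·p_1·x_1; combined with the budget, a share 0.5 of income goes to x_1.
Demand: x_1*(p_1,p_2,m) = 0.5·m/p_1 and x_2* = 0.5·m/p_2.
At p_1=3, p_2=8.6, m=416: x_1* = 0.5·416/3 = 69.3333, x_2* = 24.186.

x_1* = 69.3333, x_2* = 24.186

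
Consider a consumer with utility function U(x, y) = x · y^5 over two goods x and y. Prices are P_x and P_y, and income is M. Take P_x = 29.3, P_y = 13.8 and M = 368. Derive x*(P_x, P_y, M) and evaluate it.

Tangency: MRS = (1/5)·y/x = P_x/P_y.
So P_y·y = 5·P_x·x; combined with the budget, a share 1/6 of income goes to x.
Demand: x*(P_x,P_y,M) = 1/6·M/P_x and y* = 5/6·M/P_y.
At P_x=29.3, P_y=13.8, M=368: x* = 1/6·368/29.3 = 2.0933.

x* = 2.0933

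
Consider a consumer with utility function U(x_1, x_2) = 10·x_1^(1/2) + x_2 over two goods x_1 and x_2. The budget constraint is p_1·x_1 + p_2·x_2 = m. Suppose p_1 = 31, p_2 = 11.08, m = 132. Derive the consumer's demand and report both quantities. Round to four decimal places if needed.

Set MRS = p_1/p_2: 5·x_1^(−1/2) = p_1/p_2.
Solve: √x_1 = 5·p_2/p_1, so x_1*(p_1,p_2) = (5·p_2/p_1)², and x_2* = (m − p_1·x_1*)/p_2.
Plugging in: x_1* = (5·11.08/31)² = 3.1937, x_2* = 2.9779.

x_1* = 3.1937, x_2* = 2.9779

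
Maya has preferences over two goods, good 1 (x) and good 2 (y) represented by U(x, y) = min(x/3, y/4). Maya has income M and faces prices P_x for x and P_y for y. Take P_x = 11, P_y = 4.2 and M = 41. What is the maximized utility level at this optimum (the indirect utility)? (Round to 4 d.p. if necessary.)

V = 0.8233

With perfect complements, no substitution: consume in ratio x:y = 3:4.
Budget: P_x·x + P_y·(4/3)·x = M, so (3·P_x + 4·P_y)·x = 3·M.
Demand: x*(P_x,P_y,M) = 3·M/(3·P_x + 4·P_y), y* = 4·M/(3·P_x + 4·P_y).
Here 3·11 + 4·4.2 = 49.8, giving x* = 2.4699 and y* = 3.2932.
Utility at the optimum: U(2.4699, 3.2932) = 0.8233.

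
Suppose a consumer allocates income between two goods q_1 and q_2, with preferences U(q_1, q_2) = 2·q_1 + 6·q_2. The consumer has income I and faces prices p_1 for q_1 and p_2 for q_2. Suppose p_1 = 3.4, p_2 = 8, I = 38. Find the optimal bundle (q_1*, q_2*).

q_1* = 0, q_2* = 4.75

Linear utility — the consumer picks whichever good has higher MU/price: 2/3.4 = 0.5882 vs 6/8 = 0.75.
q_2 gives more utility per dollar, so spend all income on q_2: q_2* = I/p_2, q_1* = 0.
Numerically: q_1* = 0, q_2* = 4.75.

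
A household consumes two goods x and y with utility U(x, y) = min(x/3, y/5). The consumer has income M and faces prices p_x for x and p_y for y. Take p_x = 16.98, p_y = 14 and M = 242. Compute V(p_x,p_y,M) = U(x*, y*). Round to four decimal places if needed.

V = 2.001

Leontief preferences: the optimum is at the kink where x/3 = y/5, i.e. y = (5/3)·x.
Budget: p_x·x + p_y·(5/3)·x = M, so (3·p_x + 5·p_y)·x = 3·M.
Demand: x*(p_x,p_y,M) = 3·M/(3·p_x + 5·p_y), y* = 5·M/(3·p_x + 5·p_y).
Here 3·16.98 + 5·14 = 120.94, giving x* = 6.003 and y* = 10.005.
Utility at the optimum: U(6.003, 10.005) = 2.001.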